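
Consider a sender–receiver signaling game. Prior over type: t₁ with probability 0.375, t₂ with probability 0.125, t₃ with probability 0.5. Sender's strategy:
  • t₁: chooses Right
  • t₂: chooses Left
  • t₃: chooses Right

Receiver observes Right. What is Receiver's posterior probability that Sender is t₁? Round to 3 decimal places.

Apply Bayes' rule using the sender's strategy as the likelihood.
P(Right) = 0.375·1 + 0.125·0 + 0.5·1 = 0.875
P(t₁ | Right) = (0.375·1) / 0.875 = 0.375 / 0.875 = 0.428571

0.429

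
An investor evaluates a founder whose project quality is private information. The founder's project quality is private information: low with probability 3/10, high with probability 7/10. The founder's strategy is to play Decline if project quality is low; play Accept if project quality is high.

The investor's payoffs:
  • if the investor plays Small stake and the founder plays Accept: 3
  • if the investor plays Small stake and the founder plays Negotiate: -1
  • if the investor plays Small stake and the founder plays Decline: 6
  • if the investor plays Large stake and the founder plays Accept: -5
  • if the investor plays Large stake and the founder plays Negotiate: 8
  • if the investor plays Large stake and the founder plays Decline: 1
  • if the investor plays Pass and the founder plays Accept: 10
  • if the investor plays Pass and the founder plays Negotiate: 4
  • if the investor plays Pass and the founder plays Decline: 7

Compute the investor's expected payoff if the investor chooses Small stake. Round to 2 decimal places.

3.90

E[Small stake] = 3/10·6 + 7/10·3 = 9/5 + 21/10 = 39/10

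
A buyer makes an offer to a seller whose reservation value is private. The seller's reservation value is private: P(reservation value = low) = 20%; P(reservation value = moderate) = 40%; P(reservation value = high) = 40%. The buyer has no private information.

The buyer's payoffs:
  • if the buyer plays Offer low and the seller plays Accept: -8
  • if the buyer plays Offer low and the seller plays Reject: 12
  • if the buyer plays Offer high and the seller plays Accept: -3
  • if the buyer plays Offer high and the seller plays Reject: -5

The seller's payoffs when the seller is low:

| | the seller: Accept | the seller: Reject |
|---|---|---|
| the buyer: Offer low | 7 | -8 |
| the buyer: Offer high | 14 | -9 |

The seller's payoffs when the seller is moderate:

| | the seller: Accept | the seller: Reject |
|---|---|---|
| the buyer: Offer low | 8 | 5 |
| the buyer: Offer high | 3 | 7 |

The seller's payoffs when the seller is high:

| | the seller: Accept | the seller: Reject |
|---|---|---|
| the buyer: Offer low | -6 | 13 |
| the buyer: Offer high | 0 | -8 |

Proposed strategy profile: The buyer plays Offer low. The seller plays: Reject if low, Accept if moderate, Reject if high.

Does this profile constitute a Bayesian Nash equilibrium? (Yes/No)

No

The buyer plays Offer low: E[Offer low] = 0.2·(12) + 0.4·(-8) + 0.4·(12) = 4; E[Offer high] = -4.2. Best-responding. ✓
The seller (reservation value low), facing Offer low: Accept gives 7, Reject gives -8. Proposed Reject is not best — profitable deviation exists. ✗
The seller (reservation value moderate), facing Offer low: Accept gives 8, Reject gives 5. Proposed Accept is best. ✓
The seller (reservation value high), facing Offer low: Accept gives -6, Reject gives 13. Proposed Reject is best. ✓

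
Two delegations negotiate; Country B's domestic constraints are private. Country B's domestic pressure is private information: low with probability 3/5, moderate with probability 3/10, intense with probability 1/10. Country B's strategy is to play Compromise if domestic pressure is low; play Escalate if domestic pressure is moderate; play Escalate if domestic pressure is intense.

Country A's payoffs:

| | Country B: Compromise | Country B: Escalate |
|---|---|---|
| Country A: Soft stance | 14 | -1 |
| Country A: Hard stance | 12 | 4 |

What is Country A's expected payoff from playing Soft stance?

E[Soft stance] = 3/5·14 + 3/10·(-1) + 1/10·(-1) = 42/5 + (-3/10) + (-1/10) = 8

8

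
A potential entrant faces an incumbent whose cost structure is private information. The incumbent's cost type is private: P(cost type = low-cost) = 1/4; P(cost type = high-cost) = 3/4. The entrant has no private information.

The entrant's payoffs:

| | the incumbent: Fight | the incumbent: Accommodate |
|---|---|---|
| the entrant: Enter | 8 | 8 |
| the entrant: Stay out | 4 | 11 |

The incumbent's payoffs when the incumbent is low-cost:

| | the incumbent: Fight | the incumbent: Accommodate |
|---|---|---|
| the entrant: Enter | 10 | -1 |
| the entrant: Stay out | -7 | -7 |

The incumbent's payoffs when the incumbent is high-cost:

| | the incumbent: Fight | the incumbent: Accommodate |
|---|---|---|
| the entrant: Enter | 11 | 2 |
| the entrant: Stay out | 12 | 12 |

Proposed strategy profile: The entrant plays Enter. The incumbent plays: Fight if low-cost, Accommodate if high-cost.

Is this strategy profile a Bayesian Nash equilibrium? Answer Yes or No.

No

The entrant plays Enter: E[Enter] = 1/4·(8) + 3/4·(8) = 8; E[Stay out] = 37/4. Not best-responding. ✗
The incumbent (cost type low-cost), facing Enter: Fight gives 10, Accommodate gives -1. Proposed Fight is best. ✓
The incumbent (cost type high-cost), facing Enter: Fight gives 11, Accommodate gives 2. Proposed Accommodate is not best — profitable deviation exists. ✗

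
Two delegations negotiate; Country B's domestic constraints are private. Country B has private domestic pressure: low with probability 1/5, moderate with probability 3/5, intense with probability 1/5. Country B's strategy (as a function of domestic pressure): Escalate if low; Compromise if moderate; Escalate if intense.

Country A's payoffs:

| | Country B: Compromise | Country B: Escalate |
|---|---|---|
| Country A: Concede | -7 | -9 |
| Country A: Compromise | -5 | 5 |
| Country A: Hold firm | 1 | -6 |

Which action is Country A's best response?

E[Concede] = 1/5·(-9) + 3/5·(-7) + 1/5·(-9) = -39/5
E[Compromise] = 1/5·(5) + 3/5·(-5) + 1/5·(5) = -1
E[Hold firm] = 1/5·(-6) + 3/5·(1) + 1/5·(-6) = -9/5
Best response: Compromise (-1 is the largest).

Compromise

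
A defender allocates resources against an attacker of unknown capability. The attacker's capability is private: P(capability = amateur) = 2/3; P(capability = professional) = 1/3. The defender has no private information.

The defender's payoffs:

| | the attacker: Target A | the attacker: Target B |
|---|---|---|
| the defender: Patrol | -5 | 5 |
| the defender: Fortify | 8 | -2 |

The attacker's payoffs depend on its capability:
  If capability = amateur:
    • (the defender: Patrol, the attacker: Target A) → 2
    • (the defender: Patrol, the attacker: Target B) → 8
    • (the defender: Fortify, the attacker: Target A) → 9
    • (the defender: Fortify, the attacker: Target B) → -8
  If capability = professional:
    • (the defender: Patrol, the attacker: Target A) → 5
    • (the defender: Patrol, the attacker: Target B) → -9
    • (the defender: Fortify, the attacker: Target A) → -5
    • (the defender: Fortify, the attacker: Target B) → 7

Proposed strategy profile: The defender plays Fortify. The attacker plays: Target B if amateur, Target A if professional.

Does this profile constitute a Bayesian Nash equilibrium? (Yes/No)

The defender plays Fortify: E[Fortify] = 2/3·(-2) + 1/3·(8) = 4/3; E[Patrol] = 5/3. Not best-responding. ✗
The attacker (capability amateur), facing Fortify: Target A gives 9, Target B gives -8. Proposed Target B is not best — profitable deviation exists. ✗
The attacker (capability professional), facing Fortify: Target A gives -5, Target B gives 7. Proposed Target A is not best — profitable deviation exists. ✗

No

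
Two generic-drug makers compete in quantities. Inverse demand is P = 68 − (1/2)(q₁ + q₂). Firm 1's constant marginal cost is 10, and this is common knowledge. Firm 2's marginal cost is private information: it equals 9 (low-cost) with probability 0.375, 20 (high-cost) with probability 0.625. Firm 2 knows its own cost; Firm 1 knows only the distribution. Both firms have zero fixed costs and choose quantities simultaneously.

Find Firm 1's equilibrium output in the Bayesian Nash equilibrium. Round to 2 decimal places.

42.58

Type-c best response for Firm 2: q₂(c) = (68 − c) − q₁/2.
Firm 1 maximizes expected profit; its first-order condition is 68 − q₁ − (1/2)E[q₂] − 10 = 0.
Substituting E[q₂] and solving: E[c₂] = 15.875, so q₁ = (68 − 2·10 + 15.875)/(3/2) = 42.5833.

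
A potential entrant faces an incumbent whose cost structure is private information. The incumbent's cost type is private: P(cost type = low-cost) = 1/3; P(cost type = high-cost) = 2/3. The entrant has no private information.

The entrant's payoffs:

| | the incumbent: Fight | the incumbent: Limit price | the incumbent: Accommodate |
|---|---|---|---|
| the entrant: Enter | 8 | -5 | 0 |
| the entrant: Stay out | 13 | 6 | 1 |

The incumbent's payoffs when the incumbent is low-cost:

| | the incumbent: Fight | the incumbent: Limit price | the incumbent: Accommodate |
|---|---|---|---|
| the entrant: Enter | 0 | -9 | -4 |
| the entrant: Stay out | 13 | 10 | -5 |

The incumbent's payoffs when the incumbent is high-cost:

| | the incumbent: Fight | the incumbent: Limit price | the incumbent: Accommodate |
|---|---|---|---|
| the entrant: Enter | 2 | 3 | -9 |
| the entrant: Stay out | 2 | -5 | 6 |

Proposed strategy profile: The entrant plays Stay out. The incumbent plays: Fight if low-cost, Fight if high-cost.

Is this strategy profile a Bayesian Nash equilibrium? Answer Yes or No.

A profile is a BNE iff every type of every player is best-responding given beliefs about the other side.
The entrant plays Stay out: E[Stay out] = 1/3·(13) + 2/3·(13) = 13; E[Enter] = 8. Best-responding. ✓
The incumbent (cost type low-cost), facing Stay out: Fight gives 13, Limit price gives 10, Accommodate gives -5. Proposed Fight is best. ✓
The incumbent (cost type high-cost), facing Stay out: Fight gives 2, Limit price gives -5, Accommodate gives 6. Proposed Fight is not best — profitable deviation exists. ✗

No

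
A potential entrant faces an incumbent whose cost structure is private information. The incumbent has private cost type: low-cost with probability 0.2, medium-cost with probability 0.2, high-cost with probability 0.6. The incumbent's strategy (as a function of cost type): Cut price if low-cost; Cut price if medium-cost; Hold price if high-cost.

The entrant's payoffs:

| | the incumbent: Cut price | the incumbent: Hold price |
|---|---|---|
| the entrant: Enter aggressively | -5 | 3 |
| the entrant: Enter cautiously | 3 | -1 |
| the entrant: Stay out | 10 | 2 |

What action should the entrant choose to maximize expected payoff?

E[Enter aggressively] = 0.2·(-5) + 0.2·(-5) + 0.6·(3) = -0.2
E[Enter cautiously] = 0.2·(3) + 0.2·(3) + 0.6·(-1) = 0.6
E[Stay out] = 0.2·(10) + 0.2·(10) + 0.6·(2) = 5.2
Best response: Stay out (5.2 is the largest).

Stay out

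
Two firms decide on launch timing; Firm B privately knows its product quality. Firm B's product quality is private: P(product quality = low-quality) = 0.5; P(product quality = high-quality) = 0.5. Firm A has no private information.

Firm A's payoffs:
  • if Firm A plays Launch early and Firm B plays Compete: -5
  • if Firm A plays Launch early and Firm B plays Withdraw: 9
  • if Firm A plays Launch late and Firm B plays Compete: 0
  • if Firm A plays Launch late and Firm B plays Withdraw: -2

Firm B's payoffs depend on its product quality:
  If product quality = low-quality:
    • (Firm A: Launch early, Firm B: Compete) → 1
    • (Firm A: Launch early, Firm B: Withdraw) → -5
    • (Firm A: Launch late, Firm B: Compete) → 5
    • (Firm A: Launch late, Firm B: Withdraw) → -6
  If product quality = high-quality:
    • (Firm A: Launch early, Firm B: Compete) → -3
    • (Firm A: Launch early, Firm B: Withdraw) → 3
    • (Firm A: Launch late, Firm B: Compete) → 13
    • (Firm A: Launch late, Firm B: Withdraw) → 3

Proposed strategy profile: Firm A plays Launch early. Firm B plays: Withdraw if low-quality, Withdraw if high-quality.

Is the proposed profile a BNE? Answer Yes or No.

No

Firm A plays Launch early: E[Launch early] = 0.5·(9) + 0.5·(9) = 9; E[Launch late] = -2. Best-responding. ✓
Firm B (product quality low-quality), facing Launch early: Compete gives 1, Withdraw gives -5. Proposed Withdraw is not best — profitable deviation exists. ✗
Firm B (product quality high-quality), facing Launch early: Compete gives -3, Withdraw gives 3. Proposed Withdraw is best. ✓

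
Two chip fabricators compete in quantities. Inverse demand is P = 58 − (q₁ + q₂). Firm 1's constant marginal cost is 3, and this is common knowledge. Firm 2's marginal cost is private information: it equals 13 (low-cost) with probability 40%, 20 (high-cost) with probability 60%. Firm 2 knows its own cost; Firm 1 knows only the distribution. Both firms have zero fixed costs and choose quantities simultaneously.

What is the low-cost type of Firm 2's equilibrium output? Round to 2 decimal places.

Firm 2 with cost c maximizes (58 − (q₁+q₂) − c)·q₂, giving q₂(c) = (58 − c − q₁)/2.
E[c₂] = 0.4·13 + 0.6·20 = 17.2
Firm 1's FOC against E[q₂] yields q₁ = (58 − 2·3 + E[c₂])/3 = (58 − 6 + 17.2)/3 = 23.0667.
q₂(low-cost) = (58 − 13 − 23.0667)/2 = 10.9667.

10.97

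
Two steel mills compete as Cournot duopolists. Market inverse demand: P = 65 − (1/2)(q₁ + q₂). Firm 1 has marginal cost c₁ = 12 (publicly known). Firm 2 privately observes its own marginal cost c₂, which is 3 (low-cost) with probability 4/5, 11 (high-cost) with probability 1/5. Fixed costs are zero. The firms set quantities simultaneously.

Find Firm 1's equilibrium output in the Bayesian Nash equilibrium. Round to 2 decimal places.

Each type of Firm 2 best-responds to q₁; Firm 1 best-responds to the expected q₂ over Firm 2's types.
Firm 2 with cost c maximizes (65 − (1/2)(q₁+q₂) − c)·q₂, giving q₂(c) = (65 − c − (1/2)q₁).
E[c₂] = 4/5·3 + 1/5·11 = 4.6
Firm 1's FOC against E[q₂] yields q₁ = (65 − 2·12 + E[c₂])/(3/2) = (65 − 24 + 4.6)/(3/2) = 30.4.

30.40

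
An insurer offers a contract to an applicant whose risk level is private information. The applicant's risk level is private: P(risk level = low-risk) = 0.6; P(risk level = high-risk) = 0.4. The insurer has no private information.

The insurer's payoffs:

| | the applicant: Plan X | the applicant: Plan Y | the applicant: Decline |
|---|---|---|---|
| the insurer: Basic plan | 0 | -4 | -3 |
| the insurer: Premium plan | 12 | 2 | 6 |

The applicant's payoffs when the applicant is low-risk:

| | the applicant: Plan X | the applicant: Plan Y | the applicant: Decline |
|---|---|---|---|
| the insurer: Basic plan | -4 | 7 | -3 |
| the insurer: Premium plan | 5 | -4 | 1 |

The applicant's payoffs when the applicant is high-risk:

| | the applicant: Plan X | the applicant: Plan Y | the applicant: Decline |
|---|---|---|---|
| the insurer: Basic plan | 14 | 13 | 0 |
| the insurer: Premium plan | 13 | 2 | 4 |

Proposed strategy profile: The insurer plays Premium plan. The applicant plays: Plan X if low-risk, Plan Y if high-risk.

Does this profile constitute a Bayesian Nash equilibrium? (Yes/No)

No

A profile is a BNE iff every type of every player is best-responding given beliefs about the other side.
The insurer plays Premium plan: E[Premium plan] = 0.6·(12) + 0.4·(2) = 8; E[Basic plan] = -1.6. Best-responding. ✓
The applicant (risk level low-risk), facing Premium plan: Plan X gives 5, Plan Y gives -4, Decline gives 1. Proposed Plan X is best. ✓
The applicant (risk level high-risk), facing Premium plan: Plan X gives 13, Plan Y gives 2, Decline gives 4. Proposed Plan Y is not best — profitable deviation exists. ✗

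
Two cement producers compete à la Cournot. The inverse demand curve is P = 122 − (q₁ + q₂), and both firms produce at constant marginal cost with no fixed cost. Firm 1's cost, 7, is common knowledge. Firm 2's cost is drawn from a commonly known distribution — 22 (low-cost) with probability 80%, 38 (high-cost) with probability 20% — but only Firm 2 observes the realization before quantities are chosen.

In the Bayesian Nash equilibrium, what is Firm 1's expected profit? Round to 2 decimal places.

1971.36

Type-c best response for Firm 2: q₂(c) = (122 − c)/2 − q₁/2.
Firm 1 maximizes expected profit; its first-order condition is 122 − 2q₁ − E[q₂] − 7 = 0.
Substituting E[q₂] and solving: E[c₂] = 25.2, so q₁ = (122 − 2·7 + 25.2)/3 = 44.4.
E[P] = 122 − (q₁ + E[q₂]) = 51.4; Firm 1's expected profit = (E[P] − 7)·q₁ = (51.4 − 7)·44.4 = 1971.36.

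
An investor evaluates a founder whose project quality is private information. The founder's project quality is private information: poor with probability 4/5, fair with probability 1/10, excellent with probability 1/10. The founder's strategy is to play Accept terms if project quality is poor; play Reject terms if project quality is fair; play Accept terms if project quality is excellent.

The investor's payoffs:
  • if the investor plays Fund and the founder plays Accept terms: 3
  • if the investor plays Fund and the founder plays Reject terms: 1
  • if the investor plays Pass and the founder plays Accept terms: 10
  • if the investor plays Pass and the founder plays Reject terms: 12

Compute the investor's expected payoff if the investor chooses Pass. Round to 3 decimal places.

10.200

E[Pass] = 4/5·10 + 1/10·12 + 1/10·10 = 8 + 6/5 + 1 = 51/5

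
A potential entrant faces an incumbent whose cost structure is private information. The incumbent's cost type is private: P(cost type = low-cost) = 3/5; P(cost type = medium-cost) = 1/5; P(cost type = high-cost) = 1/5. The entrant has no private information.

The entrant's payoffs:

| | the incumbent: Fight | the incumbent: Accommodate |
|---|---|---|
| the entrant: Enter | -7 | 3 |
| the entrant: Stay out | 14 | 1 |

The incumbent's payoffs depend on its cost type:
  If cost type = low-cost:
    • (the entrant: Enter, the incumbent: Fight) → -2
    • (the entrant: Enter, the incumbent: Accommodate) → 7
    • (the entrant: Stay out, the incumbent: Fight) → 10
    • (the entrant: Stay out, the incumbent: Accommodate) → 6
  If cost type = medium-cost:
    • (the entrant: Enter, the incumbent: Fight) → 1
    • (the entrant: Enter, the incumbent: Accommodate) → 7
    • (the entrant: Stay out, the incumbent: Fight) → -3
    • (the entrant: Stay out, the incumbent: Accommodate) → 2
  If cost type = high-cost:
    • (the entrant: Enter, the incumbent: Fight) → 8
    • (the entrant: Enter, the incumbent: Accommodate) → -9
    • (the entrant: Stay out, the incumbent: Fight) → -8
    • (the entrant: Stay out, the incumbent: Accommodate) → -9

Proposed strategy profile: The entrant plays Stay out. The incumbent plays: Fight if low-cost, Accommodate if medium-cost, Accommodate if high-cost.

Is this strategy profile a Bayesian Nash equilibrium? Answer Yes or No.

The entrant plays Stay out: E[Stay out] = 3/5·(14) + 1/5·(1) + 1/5·(1) = 44/5; E[Enter] = -3. Best-responding. ✓
The incumbent (cost type low-cost), facing Stay out: Fight gives 10, Accommodate gives 6. Proposed Fight is best. ✓
The incumbent (cost type medium-cost), facing Stay out: Fight gives -3, Accommodate gives 2. Proposed Accommodate is best. ✓
The incumbent (cost type high-cost), facing Stay out: Fight gives -8, Accommodate gives -9. Proposed Accommodate is not best — profitable deviation exists. ✗

No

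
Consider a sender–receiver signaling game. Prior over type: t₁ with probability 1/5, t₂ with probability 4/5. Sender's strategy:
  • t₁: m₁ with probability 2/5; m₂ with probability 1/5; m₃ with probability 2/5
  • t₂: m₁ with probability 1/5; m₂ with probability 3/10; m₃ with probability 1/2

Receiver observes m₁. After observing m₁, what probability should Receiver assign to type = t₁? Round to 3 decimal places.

P(m₁) = (1/5)·(2/5) + (4/5)·(1/5) = 6/25
P(t₁ | m₁) = ((1/5)·(2/5)) / (6/25) = (2/25) / (6/25) = 1/3

0.333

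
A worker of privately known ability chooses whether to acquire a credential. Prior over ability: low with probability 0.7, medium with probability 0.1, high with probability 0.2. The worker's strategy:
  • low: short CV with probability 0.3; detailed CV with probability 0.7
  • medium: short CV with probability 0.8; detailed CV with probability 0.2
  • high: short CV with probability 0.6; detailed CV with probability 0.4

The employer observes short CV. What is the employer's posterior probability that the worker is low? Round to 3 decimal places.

0.512

P(short CV) = 0.7·0.3 + 0.1·0.8 + 0.2·0.6 = 0.41
P(low | short CV) = (0.7·0.3) / 0.41 = 0.21 / 0.41 = 0.512195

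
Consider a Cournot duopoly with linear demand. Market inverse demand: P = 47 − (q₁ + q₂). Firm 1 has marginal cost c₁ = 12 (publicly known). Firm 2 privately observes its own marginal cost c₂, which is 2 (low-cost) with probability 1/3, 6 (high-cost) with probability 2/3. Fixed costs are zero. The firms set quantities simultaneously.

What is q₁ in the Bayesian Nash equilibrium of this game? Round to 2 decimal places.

Type-c best response for Firm 2: q₂(c) = (47 − c)/2 − q₁/2.
Firm 1 maximizes expected profit; its first-order condition is 47 − 2q₁ − E[q₂] − 12 = 0.
Substituting E[q₂] and solving: E[c₂] = 4.66667, so q₁ = (47 − 2·12 + 4.66667)/3 = 9.22222.

9.22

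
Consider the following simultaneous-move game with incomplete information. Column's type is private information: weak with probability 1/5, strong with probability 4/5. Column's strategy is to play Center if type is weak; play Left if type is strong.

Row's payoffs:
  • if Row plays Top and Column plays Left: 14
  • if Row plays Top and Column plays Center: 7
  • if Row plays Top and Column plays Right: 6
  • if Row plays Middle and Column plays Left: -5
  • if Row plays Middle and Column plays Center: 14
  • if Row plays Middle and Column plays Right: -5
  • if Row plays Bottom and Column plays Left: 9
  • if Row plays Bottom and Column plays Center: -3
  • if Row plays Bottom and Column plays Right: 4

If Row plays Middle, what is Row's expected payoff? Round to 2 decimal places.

-1.20

E[Middle] = 1/5·14 + 4/5·(-5) = 14/5 + (-4) = -6/5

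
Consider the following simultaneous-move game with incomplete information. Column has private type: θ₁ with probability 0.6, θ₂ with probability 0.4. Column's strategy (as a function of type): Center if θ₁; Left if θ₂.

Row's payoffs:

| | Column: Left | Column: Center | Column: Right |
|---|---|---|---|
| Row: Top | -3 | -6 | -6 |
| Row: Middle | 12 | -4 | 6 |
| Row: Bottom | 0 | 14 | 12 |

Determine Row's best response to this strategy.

E[Top] = 0.6·(-6) + 0.4·(-3) = -4.8
E[Middle] = 0.6·(-4) + 0.4·(12) = 2.4
E[Bottom] = 0.6·(14) + 0.4·(0) = 8.4
Best response: Bottom (8.4 is the largest).

Bottom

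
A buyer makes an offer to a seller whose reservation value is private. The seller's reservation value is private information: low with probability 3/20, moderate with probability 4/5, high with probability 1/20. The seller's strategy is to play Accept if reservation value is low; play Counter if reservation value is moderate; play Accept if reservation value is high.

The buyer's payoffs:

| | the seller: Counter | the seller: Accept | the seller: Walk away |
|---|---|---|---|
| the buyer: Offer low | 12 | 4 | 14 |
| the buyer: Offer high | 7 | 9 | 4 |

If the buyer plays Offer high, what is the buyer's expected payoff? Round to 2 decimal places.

7.40

Take the expectation over the seller's reservation value, weighting each type's action by its prior probability.
E[Offer high] = 3/20·9 + 4/5·7 + 1/20·9 = 27/20 + 28/5 + 9/20 = 37/5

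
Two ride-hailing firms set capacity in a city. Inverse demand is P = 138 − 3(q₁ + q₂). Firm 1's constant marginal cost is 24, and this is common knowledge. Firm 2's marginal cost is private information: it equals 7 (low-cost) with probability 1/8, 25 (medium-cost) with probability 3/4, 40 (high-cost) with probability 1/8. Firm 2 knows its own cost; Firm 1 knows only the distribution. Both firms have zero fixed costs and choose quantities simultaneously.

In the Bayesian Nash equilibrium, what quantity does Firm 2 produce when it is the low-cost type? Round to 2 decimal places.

15.47

Type-c best response for Firm 2: q₂(c) = (138 − c)/6 − q₁/2.
Firm 1 maximizes expected profit; its first-order condition is 138 − 6q₁ − 3E[q₂] − 24 = 0.
Substituting E[q₂] and solving: E[c₂] = 24.625, so q₁ = (138 − 2·24 + 24.625)/9 = 12.7361.
q₂(low-cost) = (138 − 7 − 3·12.7361)/6 = 15.4653.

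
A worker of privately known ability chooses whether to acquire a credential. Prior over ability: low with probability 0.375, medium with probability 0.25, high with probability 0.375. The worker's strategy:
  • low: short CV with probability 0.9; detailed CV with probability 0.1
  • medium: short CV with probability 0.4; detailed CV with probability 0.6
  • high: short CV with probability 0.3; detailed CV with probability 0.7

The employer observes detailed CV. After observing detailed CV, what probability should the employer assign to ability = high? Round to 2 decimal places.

0.58

P(detailed CV) = 0.375·0.1 + 0.25·0.6 + 0.375·0.7 = 0.45
P(high | detailed CV) = (0.375·0.7) / 0.45 = 0.2625 / 0.45 = 0.583333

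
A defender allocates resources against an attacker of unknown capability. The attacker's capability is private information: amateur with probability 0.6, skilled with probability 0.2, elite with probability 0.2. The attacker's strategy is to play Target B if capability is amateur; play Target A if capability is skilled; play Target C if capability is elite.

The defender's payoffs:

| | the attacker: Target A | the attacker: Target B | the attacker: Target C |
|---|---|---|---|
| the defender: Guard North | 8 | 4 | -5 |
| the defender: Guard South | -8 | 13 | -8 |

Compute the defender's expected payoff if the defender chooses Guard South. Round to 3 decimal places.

4.600

E[Guard South] = 0.6·13 + 0.2·(-8) + 0.2·(-8) = 7.8 + (-1.6) + (-1.6) = 4.6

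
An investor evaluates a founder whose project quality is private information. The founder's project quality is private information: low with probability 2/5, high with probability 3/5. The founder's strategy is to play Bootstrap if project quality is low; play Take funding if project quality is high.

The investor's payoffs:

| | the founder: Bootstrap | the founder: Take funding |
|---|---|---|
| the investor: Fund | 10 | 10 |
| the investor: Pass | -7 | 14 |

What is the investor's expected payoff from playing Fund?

E[Fund] = 2/5·10 + 3/5·10 = 4 + 6 = 10

10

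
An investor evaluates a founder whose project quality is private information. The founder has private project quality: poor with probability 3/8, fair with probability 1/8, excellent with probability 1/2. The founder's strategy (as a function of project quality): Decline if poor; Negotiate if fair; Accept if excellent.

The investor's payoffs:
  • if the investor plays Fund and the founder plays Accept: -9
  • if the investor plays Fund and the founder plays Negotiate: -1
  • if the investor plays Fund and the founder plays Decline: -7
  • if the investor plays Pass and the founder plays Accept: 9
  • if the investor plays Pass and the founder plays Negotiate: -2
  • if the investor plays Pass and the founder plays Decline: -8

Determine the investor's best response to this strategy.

Pass

Compute the investor's expected payoff for each action, taking the expectation over the founder's type.
E[Fund] = 3/8·(-7) + 1/8·(-1) + 1/2·(-9) = -29/4
E[Pass] = 3/8·(-8) + 1/8·(-2) + 1/2·(9) = 5/4
Best response: Pass (5/4 is the largest).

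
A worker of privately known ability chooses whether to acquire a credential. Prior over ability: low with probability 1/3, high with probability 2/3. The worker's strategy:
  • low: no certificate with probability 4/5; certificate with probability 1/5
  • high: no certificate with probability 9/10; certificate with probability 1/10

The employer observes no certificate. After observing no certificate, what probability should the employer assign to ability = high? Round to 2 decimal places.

0.69

P(no certificate) = (1/3)·(4/5) + (2/3)·(9/10) = 13/15
P(high | no certificate) = ((2/3)·(9/10)) / (13/15) = (3/5) / (13/15) = 9/13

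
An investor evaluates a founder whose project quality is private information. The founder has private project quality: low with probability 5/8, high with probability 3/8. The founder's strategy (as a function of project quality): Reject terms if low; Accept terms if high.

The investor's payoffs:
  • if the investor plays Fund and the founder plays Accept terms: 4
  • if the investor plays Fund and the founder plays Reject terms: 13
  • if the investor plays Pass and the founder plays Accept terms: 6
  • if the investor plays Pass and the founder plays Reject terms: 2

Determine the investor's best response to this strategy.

E[Fund] = 5/8·(13) + 3/8·(4) = 77/8
E[Pass] = 5/8·(2) + 3/8·(6) = 7/2
Best response: Fund (77/8 is the largest).

Fund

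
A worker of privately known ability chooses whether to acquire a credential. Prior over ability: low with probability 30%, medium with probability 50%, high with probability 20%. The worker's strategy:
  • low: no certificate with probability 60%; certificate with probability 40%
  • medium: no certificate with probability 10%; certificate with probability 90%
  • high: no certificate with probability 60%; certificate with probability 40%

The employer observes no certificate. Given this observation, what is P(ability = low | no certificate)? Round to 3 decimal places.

0.514

P(no certificate) = 0.3·0.6 + 0.5·0.1 + 0.2·0.6 = 0.35
P(low | no certificate) = (0.3·0.6) / 0.35 = 0.18 / 0.35 = 0.514286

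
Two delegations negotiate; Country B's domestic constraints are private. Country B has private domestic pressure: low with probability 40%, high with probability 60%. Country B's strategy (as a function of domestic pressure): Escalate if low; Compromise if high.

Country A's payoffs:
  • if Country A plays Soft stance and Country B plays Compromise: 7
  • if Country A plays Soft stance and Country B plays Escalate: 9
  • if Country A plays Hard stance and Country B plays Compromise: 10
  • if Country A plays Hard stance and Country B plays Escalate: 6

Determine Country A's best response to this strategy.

E[Soft stance] = 0.4·(9) + 0.6·(7) = 7.8
E[Hard stance] = 0.4·(6) + 0.6·(10) = 8.4
Best response: Hard stance (8.4 is the largest).

Hard stance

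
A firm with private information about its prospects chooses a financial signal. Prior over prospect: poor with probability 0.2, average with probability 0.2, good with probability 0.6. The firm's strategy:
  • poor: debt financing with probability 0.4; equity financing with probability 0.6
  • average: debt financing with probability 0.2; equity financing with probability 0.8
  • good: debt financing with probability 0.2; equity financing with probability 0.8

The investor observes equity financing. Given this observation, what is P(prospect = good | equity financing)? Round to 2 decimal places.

0.63

Apply Bayes' rule using the sender's strategy as the likelihood.
P(equity financing) = 0.2·0.6 + 0.2·0.8 + 0.6·0.8 = 0.76
P(good | equity financing) = (0.6·0.8) / 0.76 = 0.48 / 0.76 = 0.631579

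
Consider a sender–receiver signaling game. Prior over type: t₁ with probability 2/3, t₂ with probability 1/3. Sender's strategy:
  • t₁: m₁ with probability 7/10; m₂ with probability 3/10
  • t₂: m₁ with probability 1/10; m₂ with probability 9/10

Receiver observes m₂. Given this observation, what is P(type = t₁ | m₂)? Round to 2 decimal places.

P(m₂) = (2/3)·(3/10) + (1/3)·(9/10) = 1/2
P(t₁ | m₂) = ((2/3)·(3/10)) / (1/2) = (1/5) / (1/2) = 2/5

0.40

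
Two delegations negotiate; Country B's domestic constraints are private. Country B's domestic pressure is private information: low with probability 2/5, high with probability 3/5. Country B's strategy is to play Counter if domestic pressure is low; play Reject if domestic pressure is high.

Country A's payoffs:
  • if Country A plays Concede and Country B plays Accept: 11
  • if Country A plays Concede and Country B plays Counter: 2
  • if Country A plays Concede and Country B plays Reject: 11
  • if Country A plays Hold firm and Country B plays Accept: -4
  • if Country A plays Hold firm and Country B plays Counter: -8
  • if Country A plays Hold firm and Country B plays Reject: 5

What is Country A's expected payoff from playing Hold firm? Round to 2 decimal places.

Take the expectation over Country B's domestic pressure, weighting each type's action by its prior probability.
E[Hold firm] = 2/5·(-8) + 3/5·5 = (-16/5) + 3 = -1/5

-0.20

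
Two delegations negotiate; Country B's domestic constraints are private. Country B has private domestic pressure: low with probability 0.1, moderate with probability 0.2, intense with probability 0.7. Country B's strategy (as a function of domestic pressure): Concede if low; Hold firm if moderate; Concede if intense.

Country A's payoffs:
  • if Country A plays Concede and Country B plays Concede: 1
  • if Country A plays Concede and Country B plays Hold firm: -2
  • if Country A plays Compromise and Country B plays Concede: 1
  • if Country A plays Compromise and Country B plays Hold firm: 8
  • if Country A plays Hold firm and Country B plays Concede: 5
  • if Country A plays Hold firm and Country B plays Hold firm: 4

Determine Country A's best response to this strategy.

Hold firm

Compute Country A's expected payoff for each action, taking the expectation over Country B's type.
E[Concede] = 0.1·(1) + 0.2·(-2) + 0.7·(1) = 0.4
E[Compromise] = 0.1·(1) + 0.2·(8) + 0.7·(1) = 2.4
E[Hold firm] = 0.1·(5) + 0.2·(4) + 0.7·(5) = 4.8
Best response: Hold firm (4.8 is the largest).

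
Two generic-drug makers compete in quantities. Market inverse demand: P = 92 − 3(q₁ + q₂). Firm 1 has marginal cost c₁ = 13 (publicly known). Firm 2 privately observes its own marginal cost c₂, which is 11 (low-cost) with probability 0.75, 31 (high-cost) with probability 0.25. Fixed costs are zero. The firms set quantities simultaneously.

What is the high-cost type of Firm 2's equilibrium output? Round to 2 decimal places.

Firm 2 with cost c maximizes (92 − 3(q₁+q₂) − c)·q₂, giving q₂(c) = (92 − c − 3q₁)/6.
E[c₂] = 0.75·11 + 0.25·31 = 16
Firm 1's FOC against E[q₂] yields q₁ = (92 − 2·13 + E[c₂])/9 = (92 − 26 + 16)/9 = 9.11111.
q₂(high-cost) = (92 − 31 − 3·9.11111)/6 = 5.61111.

5.61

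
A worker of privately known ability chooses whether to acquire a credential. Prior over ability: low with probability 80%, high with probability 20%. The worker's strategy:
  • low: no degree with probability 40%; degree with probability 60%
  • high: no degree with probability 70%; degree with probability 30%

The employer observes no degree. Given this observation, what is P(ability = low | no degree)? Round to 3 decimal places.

P(no degree) = 0.8·0.4 + 0.2·0.7 = 0.46
P(low | no degree) = (0.8·0.4) / 0.46 = 0.32 / 0.46 = 0.695652

0.696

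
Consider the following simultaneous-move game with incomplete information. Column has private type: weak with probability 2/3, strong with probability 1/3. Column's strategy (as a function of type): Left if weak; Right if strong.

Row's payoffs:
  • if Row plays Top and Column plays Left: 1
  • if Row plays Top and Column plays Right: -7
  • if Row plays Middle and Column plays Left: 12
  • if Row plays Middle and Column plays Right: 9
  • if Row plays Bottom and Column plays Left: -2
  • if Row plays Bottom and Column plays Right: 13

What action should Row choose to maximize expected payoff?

Middle

Compute Row's expected payoff for each action, taking the expectation over Column's type.
E[Top] = 2/3·(1) + 1/3·(-7) = -5/3
E[Middle] = 2/3·(12) + 1/3·(9) = 11
E[Bottom] = 2/3·(-2) + 1/3·(13) = 3
Best response: Middle (11 is the largest).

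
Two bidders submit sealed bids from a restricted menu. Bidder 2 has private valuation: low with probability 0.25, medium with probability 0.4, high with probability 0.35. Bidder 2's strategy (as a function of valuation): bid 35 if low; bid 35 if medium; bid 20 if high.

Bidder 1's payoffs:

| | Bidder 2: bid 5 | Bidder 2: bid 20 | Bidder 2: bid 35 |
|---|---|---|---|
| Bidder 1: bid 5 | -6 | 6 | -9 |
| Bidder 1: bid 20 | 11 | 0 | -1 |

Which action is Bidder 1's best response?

bid 20

E[bid 5] = 0.25·(-9) + 0.4·(-9) + 0.35·(6) = -3.75
E[bid 20] = 0.25·(-1) + 0.4·(-1) + 0.35·(0) = -0.65
Best response: bid 20 (-0.65 is the largest).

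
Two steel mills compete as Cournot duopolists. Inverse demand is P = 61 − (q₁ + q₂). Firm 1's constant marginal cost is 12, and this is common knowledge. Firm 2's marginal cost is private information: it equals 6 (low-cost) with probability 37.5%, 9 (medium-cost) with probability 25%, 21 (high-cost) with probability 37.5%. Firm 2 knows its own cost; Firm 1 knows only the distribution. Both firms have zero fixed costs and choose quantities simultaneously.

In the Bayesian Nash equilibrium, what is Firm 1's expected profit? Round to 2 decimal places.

Type-c best response for Firm 2: q₂(c) = (61 − c)/2 − q₁/2.
Firm 1 maximizes expected profit; its first-order condition is 61 − 2q₁ − E[q₂] − 12 = 0.
Substituting E[q₂] and solving: E[c₂] = 12.375, so q₁ = (61 − 2·12 + 12.375)/3 = 16.4583.
E[P] = 61 − (q₁ + E[q₂]) = 28.4583; Firm 1's expected profit = (E[P] − 12)·q₁ = (28.4583 − 12)·16.4583 = 270.877.

270.88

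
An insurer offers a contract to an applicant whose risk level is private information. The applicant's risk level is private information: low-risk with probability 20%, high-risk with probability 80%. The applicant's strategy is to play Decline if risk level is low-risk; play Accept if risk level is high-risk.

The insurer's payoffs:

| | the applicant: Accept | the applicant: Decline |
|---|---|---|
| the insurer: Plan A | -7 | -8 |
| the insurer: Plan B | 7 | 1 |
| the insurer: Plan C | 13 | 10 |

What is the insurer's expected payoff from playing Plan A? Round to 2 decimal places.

-7.20

Take the expectation over the applicant's risk level, weighting each type's action by its prior probability.
E[Plan A] = 0.2·(-8) + 0.8·(-7) = (-1.6) + (-5.6) = -7.2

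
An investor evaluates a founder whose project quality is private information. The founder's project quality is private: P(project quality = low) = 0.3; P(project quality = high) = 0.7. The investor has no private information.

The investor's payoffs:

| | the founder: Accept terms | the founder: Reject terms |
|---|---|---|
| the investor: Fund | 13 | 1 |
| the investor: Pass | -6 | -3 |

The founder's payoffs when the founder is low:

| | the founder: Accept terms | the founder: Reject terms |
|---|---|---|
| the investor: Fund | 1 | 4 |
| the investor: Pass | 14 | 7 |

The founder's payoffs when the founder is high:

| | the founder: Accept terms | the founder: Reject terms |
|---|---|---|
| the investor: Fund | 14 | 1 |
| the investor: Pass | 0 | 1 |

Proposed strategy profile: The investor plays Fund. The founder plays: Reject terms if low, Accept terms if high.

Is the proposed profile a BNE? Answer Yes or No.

Yes

The investor plays Fund: E[Fund] = 0.3·(1) + 0.7·(13) = 9.4; E[Pass] = -5.1. Best-responding. ✓
The founder (project quality low), facing Fund: Accept terms gives 1, Reject terms gives 4. Proposed Reject terms is best. ✓
The founder (project quality high), facing Fund: Accept terms gives 14, Reject terms gives 1. Proposed Accept terms is best. ✓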